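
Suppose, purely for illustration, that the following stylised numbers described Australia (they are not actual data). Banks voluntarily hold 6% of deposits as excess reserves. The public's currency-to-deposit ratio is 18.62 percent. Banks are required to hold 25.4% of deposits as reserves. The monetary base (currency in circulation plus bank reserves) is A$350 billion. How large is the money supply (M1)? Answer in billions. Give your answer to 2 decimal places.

The money multiplier is m = (1 + c) / (rr + e + c) = (1 + 0.1862) / (0.254 + 0.06 + 0.1862) ≈ 2.371451.
So M = m × MB = 2.371451 × 350 ≈ 830.0078 billion.

A$830.01 billion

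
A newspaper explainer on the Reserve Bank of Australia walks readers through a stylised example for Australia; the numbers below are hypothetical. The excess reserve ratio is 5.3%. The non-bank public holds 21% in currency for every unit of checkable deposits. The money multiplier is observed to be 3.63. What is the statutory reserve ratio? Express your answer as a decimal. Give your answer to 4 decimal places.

Using m = 3.63. Since m = (1 + c)/(c + rr + e), the denominator satisfies c + rr + e = (1 + c)/m = (1 + 0.21) / 3.63 ≈ 0.333333.
With c = 0.21 and e = 0.053, the statutory reserve ratio is 0.333333 − 0.21 − 0.053 = 0.070333.

0.0703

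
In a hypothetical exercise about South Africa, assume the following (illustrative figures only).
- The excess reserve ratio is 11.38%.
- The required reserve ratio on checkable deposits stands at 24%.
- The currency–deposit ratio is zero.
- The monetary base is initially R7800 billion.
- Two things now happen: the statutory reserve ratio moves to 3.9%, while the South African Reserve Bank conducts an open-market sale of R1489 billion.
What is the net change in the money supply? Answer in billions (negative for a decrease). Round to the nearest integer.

R19256 billion

Before: m₁ = 1 / (0.24 + 0.1138) ≈ 2.82646, MB₁ = 7800, so M₁ = 2.82646 × 7800 = 22046.388 billion.
After: m₂ = 1 / (0.039 + 0.1138) ≈ 6.54450, MB₂ = 7800 − 1489 = 6311, so M₂ = 6.54450 × 6311 = 41302.3395 billion.
ΔM = M₂ − M₁ = 41302.3395 − 22046.388 = 19255.9515 billion.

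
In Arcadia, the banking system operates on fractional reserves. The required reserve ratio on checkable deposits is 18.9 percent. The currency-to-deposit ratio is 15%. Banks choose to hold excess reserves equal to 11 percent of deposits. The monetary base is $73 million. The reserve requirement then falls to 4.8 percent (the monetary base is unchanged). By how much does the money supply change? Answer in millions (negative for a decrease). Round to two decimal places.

$85.59 million

Initially m₁ = (1 + 0.15) / (0.189 + 0.11 + 0.15) ≈ 2.56125, so M₁ = 2.56125 × 73 ≈ 186.9712 million.
After the change m₂ = (1 + 0.15) / (0.048 + 0.11 + 0.15) ≈ 3.73377, so M₂ = 3.73377 × 73 ≈ 272.5652 million.
ΔM = M₂ − M₁ = 272.5652 − 186.9712 = 85.594 million.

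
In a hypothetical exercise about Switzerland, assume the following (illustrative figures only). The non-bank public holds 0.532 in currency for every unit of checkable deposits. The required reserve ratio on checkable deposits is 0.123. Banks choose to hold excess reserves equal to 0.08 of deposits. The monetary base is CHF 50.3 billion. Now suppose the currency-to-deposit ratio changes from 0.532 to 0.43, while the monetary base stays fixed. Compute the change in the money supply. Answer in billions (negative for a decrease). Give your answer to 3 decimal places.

CHF 8.789 billion

Initially m₁ = (1 + 0.532) / (0.123 + 0.08 + 0.532) ≈ 2.084354, so M₁ = 2.084354 × 50.3 ≈ 104.843 billion.
After the change m₂ = (1 + 0.43) / (0.123 + 0.08 + 0.43) ≈ 2.259084, so M₂ = 2.259084 × 50.3 ≈ 113.6319 billion.
ΔM = M₂ − M₁ = 113.6319 − 104.843 = 8.7889 billion.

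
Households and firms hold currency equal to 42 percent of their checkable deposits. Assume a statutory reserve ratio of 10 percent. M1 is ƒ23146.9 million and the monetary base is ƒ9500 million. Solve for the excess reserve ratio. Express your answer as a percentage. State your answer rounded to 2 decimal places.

6.28%

Using m = M/MB = 23146.9/9500 ≈ 2.436516. Since m = (1 + c)/(c + rr + e), the denominator satisfies c + rr + e = (1 + c)/m = (1 + 0.42) / 2.436516 ≈ 0.582799.
With c = 0.42 and rr = 0.1, the excess reserve ratio is 0.582799 − 0.42 − 0.1 = 0.062799.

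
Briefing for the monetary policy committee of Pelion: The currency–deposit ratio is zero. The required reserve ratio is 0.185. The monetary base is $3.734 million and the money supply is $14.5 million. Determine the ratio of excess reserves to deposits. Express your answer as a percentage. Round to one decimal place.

Using m = M/MB = 14.5/3.734 ≈ 3.883235. Since m = (1 + c)/(c + rr + e), the denominator satisfies c + rr + e = (1 + c)/m = (1 + 0) / 3.883235 ≈ 0.257517.
With c = 0 and rr = 0.185, the ratio of excess reserves to deposits is 0.257517 − 0 − 0.185 = 0.072517.

7.3%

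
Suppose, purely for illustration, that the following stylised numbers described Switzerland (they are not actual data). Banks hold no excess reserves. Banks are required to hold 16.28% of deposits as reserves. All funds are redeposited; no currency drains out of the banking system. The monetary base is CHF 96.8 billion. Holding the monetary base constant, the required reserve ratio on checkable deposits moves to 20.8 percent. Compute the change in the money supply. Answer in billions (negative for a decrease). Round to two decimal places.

Initially m₁ = 1 / (0.1628) ≈ 6.14251, so M₁ = 6.14251 × 96.8 ≈ 594.595 billion.
After the change m₂ = 1 / (0.208) ≈ 4.80769, so M₂ = 4.80769 × 96.8 ≈ 465.3844 billion.
ΔM = M₂ − M₁ = 465.3844 − 594.595 = -129.2106 billion.

-129.21 billion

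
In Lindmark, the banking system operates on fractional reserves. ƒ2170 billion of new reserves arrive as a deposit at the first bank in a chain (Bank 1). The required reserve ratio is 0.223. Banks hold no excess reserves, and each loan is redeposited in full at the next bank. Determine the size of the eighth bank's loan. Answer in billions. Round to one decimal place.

ƒ288.3 billion

Each bank lends a fraction (1 − rr) = 0.7770 of the deposit it receives, so Bank 8 receives 2170·0.7770^7 and lends 2170·0.7770^8 ≈ 288.2889 billion.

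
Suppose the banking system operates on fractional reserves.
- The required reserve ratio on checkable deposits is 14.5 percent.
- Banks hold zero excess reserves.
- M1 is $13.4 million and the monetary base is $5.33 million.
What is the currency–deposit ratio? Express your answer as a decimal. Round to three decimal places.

0.420

Using m = M/MB = 13.4/5.33 ≈ 2.514071. From m = (1 + c)/(c + rr + e), rearranging gives 1 + c = m·(c + rr + e), so c·(1 − m) = m·(rr + e) − 1.
Hence c = [m·(rr + e) − 1]/(1 − m) = [2.514071 × (0.145 + 0) − 1] / (1 − 2.514071) ≈ 0.419703.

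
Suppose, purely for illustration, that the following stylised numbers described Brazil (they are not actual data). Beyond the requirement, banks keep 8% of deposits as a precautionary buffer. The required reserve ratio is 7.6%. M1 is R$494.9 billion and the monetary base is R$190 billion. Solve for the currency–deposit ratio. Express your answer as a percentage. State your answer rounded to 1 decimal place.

Using m = M/MB = 494.9/190 ≈ 2.604737. From m = (1 + c)/(c + rr + e), rearranging gives 1 + c = m·(c + rr + e), so c·(1 − m) = m·(rr + e) − 1.
Hence c = [m·(rr + e) − 1]/(1 − m) = [2.604737 × (0.076 + 0.08) − 1] / (1 − 2.604737) ≈ 0.369943.

37.0%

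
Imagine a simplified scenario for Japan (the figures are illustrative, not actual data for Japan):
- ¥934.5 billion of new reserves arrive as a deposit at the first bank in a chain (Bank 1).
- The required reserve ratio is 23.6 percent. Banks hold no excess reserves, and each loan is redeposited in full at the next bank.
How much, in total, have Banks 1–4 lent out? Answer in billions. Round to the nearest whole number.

Bank i lends (1 − rr)^i of the original deposit: Bank 1 lends 934.5·0.7640 = 713.9580, Bank 2 lends 934.5·0.7640² ≈ 545.4639, and so on.
Summing a geometric series: total = 934.5·[0.7640·(1 − 0.7640^4) / (1 − 0.7640)] ≈ 1994.5414 billion.

¥1995 billion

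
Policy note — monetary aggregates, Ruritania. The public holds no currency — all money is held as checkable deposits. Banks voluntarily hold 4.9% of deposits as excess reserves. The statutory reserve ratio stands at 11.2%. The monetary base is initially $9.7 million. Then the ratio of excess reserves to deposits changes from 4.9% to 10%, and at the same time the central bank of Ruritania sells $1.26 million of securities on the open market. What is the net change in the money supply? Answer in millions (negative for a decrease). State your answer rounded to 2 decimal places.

Before: m₁ = 1 / (0.112 + 0.049) ≈ 6.2112, MB₁ = 9.7, so M₁ = 6.2112 × 9.7 ≈ 60.2486 million.
After: m₂ = 1 / (0.112 + 0.1) ≈ 4.7170, MB₂ = 9.7 − 1.26 = 8.44, so M₂ = 4.7170 × 8.44 ≈ 39.8115 million.
ΔM = M₂ − M₁ = 39.8115 − 60.2486 = -20.4371 million.

-20.44 million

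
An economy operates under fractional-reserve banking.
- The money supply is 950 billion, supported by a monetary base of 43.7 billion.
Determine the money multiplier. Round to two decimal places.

21.74

The money multiplier is m = M / MB = 950 / 43.7 ≈ 21.73913.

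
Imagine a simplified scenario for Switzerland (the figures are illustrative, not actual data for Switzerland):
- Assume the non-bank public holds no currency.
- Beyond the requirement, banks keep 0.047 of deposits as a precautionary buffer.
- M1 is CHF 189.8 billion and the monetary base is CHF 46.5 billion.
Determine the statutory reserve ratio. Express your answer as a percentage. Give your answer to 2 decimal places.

Using m = M/MB = 189.8/46.5 ≈ 4.081720. Since m = (1 + c)/(c + rr + e), the denominator satisfies c + rr + e = (1 + c)/m = (1 + 0) / 4.081720 ≈ 0.244995.
With c = 0 and e = 0.047, the statutory reserve ratio is 0.244995 − 0 − 0.047 = 0.197995.

19.80%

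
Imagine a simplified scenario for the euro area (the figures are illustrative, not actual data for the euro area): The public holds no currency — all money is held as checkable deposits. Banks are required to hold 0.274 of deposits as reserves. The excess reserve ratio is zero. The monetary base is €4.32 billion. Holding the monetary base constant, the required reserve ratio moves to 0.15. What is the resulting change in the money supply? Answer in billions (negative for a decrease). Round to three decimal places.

Initially m₁ = 1 / (0.274) ≈ 3.64964, so M₁ = 3.64964 × 4.32 ≈ 15.7664 billion.
After the change m₂ = 1 / (0.15) ≈ 6.66667, so M₂ = 6.66667 × 4.32 ≈ 28.8 billion.
ΔM = M₂ − M₁ = 28.8 − 15.7664 = 13.0336 billion.

€13.034 billion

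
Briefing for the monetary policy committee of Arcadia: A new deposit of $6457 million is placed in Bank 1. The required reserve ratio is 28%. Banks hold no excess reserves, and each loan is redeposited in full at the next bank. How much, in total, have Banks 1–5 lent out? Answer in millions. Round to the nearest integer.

$13391 million

Bank i lends (1 − rr)^i of the original deposit: Bank 1 lends 6457·0.7200 = 4649.0400, Bank 2 lends 6457·0.7200² = 3347.3088, and so on.
Summing a geometric series: total = 6457·[0.7200·(1 − 0.7200^5) / (1 − 0.7200)] ≈ 13391.0323 million.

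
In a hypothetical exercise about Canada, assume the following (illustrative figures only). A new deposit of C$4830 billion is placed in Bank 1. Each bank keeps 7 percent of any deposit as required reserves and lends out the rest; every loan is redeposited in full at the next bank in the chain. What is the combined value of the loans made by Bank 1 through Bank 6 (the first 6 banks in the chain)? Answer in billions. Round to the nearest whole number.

C$22653 billion

Bank i lends (1 − rr)^i of the original deposit: Bank 1 lends 4830·0.9300 = 4491.9000, Bank 2 lends 4830·0.9300² = 4177.4670, and so on.
Summing a geometric series: total = 4830·[0.9300·(1 − 0.9300^6) / (1 − 0.9300)] ≈ 22652.6399 billion.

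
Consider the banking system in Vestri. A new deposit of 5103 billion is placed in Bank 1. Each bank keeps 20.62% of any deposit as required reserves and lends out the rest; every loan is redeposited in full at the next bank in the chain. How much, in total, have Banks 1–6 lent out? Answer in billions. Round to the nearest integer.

Bank i lends (1 − rr)^i of the original deposit: Bank 1 lends 5103·0.7938 = 4050.7614, Bank 2 lends 5103·0.7938² ≈ 3215.4944, and so on.
Summing a geometric series: total = 5103·[0.7938·(1 − 0.7938^6) / (1 − 0.7938)] ≈ 14729.9190 billion.

14730 billion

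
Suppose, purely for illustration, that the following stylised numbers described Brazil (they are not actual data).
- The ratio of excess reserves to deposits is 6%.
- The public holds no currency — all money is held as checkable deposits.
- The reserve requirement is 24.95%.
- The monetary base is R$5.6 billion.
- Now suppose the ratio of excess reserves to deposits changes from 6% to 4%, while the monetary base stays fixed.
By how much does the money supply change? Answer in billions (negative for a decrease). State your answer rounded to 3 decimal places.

R$1.250 billion

Initially m₁ = 1 / (0.2495 + 0.06) ≈ 3.23102, so M₁ = 3.23102 × 5.6 ≈ 18.0937 billion.
After the change m₂ = 1 / (0.2495 + 0.04) ≈ 3.45423, so M₂ = 3.45423 × 5.6 ≈ 19.3437 billion.
ΔM = M₂ − M₁ = 19.3437 − 18.0937 = 1.25 billion.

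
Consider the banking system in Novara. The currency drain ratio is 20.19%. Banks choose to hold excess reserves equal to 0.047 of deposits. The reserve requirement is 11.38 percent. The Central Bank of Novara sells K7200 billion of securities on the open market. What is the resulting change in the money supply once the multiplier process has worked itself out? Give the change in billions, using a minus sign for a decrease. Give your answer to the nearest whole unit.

-23859 billion

The money multiplier is m = (1 + c) / (rr + e + c) = (1 + 0.2019) / (0.1138 + 0.047 + 0.2019) ≈ 3.31376.
The sale removes 7200 billion of base, so ΔM = m × ΔMB = 3.31376 × (−7200) = -23859.072 billion.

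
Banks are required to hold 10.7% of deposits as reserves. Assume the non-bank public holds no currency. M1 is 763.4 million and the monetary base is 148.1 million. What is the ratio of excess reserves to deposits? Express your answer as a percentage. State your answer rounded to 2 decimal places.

Using m = M/MB = 763.4/148.1 ≈ 5.154625. Since m = (1 + c)/(c + rr + e), the denominator satisfies c + rr + e = (1 + c)/m = (1 + 0) / 5.154625 ≈ 0.194001.
With c = 0 and rr = 0.107, the ratio of excess reserves to deposits is 0.194001 − 0 − 0.107 = 0.087001.

8.70%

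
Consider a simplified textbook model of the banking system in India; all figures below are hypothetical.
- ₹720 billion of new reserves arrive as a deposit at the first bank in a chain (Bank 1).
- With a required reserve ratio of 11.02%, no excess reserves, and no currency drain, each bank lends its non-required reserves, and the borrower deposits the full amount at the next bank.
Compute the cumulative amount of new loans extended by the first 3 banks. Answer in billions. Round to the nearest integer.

Bank i lends (1 − rr)^i of the original deposit: Bank 1 lends 720·0.8898 = 640.6560, Bank 2 lends 720·0.8898² ≈ 570.0557, and so on.
Summing a geometric series: total = 720·[0.8898·(1 − 0.8898^3) / (1 − 0.8898)] ≈ 1717.9473 billion.

₹1718 billion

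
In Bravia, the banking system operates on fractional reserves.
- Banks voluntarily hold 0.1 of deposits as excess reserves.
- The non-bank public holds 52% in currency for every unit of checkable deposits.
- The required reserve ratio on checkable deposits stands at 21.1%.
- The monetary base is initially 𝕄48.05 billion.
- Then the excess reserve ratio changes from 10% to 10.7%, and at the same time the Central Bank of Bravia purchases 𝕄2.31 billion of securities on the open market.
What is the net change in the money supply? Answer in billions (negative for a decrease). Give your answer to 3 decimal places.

Before: m₁ = (1 + 0.52) / (0.211 + 0.1 + 0.52) ≈ 1.829122, MB₁ = 48.05, so M₁ = 1.829122 × 48.05 ≈ 87.8893 billion.
After: m₂ = (1 + 0.52) / (0.211 + 0.107 + 0.52) ≈ 1.813842, MB₂ = 48.05 + 2.31 = 50.36, so M₂ = 1.813842 × 50.36 ≈ 91.3451 billion.
ΔM = M₂ − M₁ = 91.3451 − 87.8893 = 3.4558 billion.

𝕄3.456 billion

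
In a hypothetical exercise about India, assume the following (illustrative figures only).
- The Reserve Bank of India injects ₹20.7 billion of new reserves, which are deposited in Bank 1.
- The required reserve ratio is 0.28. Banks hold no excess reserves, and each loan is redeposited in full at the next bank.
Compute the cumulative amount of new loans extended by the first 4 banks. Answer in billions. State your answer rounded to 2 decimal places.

Bank i lends (1 − rr)^i of the original deposit: Bank 1 lends 20.7·0.7200 = 14.9040, Bank 2 lends 20.7·0.7200² ≈ 10.7309, and so on.
Summing a geometric series: total = 20.7·[0.7200·(1 − 0.7200^4) / (1 − 0.7200)] ≈ 38.9240 billion.

₹38.92 billion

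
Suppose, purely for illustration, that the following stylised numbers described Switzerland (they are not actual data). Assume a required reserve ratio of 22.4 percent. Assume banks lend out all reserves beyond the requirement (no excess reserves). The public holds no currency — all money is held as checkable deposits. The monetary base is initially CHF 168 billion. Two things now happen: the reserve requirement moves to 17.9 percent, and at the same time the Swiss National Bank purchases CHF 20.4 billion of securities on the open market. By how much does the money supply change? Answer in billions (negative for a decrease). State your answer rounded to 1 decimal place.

Before: m₁ = 1 / (0.224) ≈ 4.46429, MB₁ = 168, so M₁ = 4.46429 × 168 ≈ 750.0007 billion.
After: m₂ = 1 / (0.179) ≈ 5.58659, MB₂ = 168 + 20.4 = 188.4, so M₂ = 5.58659 × 188.4 ≈ 1052.5136 billion.
ΔM = M₂ − M₁ = 1052.5136 − 750.0007 = 302.5129 billion.

CHF 302.5 billion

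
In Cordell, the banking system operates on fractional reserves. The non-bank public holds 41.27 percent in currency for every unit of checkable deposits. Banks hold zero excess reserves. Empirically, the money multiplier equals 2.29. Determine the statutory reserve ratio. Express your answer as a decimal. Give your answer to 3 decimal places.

Using m = 2.29. Since m = (1 + c)/(c + rr + e), the denominator satisfies c + rr + e = (1 + c)/m = (1 + 0.4127) / 2.29 ≈ 0.616900.
With c = 0.4127 and e = 0, the statutory reserve ratio is 0.616900 − 0.4127 − 0 = 0.2042.

0.204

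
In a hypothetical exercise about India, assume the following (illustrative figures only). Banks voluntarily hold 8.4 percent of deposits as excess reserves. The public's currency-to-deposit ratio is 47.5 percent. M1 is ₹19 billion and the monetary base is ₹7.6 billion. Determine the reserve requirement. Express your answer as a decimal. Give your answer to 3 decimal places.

0.031

Using m = M/MB = 19/7.6 = 2.500000. Since m = (1 + c)/(c + rr + e), the denominator satisfies c + rr + e = (1 + c)/m = (1 + 0.475) / 2.500000 = 0.590000.
With c = 0.475 and e = 0.084, the reserve requirement is 0.590000 − 0.475 − 0.084 = 0.031.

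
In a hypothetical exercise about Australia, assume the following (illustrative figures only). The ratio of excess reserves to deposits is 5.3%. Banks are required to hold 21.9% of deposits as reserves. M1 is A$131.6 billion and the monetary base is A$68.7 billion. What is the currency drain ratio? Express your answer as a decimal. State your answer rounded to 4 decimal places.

0.5231

Using m = M/MB = 131.6/68.7 ≈ 1.915575. From m = (1 + c)/(c + rr + e), rearranging gives 1 + c = m·(c + rr + e), so c·(1 − m) = m·(rr + e) − 1.
Hence c = [m·(rr + e) − 1]/(1 − m) = [1.915575 × (0.219 + 0.053) − 1] / (1 − 1.915575) ≈ 0.523129.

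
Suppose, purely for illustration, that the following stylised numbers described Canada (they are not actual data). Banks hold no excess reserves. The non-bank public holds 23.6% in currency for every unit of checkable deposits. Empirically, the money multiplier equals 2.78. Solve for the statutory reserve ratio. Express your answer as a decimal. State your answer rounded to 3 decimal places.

Using m = 2.78. Since m = (1 + c)/(c + rr + e), the denominator satisfies c + rr + e = (1 + c)/m = (1 + 0.236) / 2.78 ≈ 0.444604.
With c = 0.236 and e = 0, the statutory reserve ratio is 0.444604 − 0.236 − 0 = 0.208604.

0.209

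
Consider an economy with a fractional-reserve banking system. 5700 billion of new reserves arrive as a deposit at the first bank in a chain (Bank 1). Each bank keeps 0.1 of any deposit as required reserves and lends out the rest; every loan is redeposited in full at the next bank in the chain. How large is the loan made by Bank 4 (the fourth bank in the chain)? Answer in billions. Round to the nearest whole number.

Each bank lends a fraction (1 − rr) = 0.9000 of the deposit it receives, so Bank 4 receives 5700·0.9000^3 and lends 5700·0.9000^4 = 3739.7700 billion.

3740 billion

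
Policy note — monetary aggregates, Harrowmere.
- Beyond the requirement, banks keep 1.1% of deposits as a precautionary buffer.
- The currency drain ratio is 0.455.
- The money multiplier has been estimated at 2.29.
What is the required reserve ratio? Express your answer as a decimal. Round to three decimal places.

0.169

Using m = 2.29. Since m = (1 + c)/(c + rr + e), the denominator satisfies c + rr + e = (1 + c)/m = (1 + 0.455) / 2.29 ≈ 0.635371.
With c = 0.455 and e = 0.011, the required reserve ratio is 0.635371 − 0.455 − 0.011 = 0.169371.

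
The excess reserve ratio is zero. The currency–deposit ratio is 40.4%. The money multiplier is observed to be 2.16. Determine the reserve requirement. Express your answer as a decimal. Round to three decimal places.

0.246

Using m = 2.16. Since m = (1 + c)/(c + rr + e), the denominator satisfies c + rr + e = (1 + c)/m = (1 + 0.404) / 2.16 = 0.650000.
With c = 0.404 and e = 0, the reserve requirement is 0.650000 − 0.404 − 0 = 0.246.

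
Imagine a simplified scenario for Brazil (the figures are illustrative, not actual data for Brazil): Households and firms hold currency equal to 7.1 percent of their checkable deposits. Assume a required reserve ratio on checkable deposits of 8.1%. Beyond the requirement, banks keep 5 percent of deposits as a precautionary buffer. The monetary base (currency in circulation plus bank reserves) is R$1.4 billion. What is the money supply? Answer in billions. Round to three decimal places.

R$7.423 billion

The money multiplier is m = (1 + c) / (rr + e + c) = (1 + 0.071) / (0.081 + 0.05 + 0.071) ≈ 5.30198.
So M = m × MB = 5.30198 × 1.4 ≈ 7.4228 billion.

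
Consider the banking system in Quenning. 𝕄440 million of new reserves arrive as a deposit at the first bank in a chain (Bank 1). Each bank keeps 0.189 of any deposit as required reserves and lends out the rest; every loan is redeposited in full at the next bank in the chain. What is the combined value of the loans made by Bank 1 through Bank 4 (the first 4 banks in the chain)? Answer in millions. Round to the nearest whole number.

Bank i lends (1 − rr)^i of the original deposit: Bank 1 lends 440·0.8110 = 356.8400, Bank 2 lends 440·0.8110² ≈ 289.3972, and so on.
Summing a geometric series: total = 440·[0.8110·(1 − 0.8110^4) / (1 − 0.8110)] ≈ 1071.2810 million.

𝕄1071 million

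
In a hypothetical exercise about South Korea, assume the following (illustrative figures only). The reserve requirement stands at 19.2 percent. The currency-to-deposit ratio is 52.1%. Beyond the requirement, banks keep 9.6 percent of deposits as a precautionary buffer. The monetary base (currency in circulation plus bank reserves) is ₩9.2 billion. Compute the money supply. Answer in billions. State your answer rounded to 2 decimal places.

₩17.30 billion

The money multiplier is m = (1 + c) / (rr + e + c) = (1 + 0.521) / (0.192 + 0.096 + 0.521) ≈ 1.8801.
So M = m × MB = 1.8801 × 9.2 ≈ 17.2969 billion.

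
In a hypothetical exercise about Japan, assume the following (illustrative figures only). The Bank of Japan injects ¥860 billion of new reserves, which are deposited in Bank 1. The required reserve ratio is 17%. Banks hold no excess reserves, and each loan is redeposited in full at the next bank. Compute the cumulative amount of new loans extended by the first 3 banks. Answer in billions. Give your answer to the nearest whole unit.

Bank i lends (1 − rr)^i of the original deposit: Bank 1 lends 860·0.8300 = 713.8000, Bank 2 lends 860·0.8300² = 592.4540, and so on.
Summing a geometric series: total = 860·[0.8300·(1 − 0.8300^3) / (1 − 0.8300)] ≈ 1797.9908 billion.

¥1798 billion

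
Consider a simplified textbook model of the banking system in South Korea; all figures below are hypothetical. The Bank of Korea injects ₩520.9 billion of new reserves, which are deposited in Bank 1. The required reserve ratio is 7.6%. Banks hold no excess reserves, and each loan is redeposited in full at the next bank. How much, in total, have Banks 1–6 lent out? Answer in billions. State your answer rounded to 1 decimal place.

₩2391.7 billion

Bank i lends (1 − rr)^i of the original deposit: Bank 1 lends 520.9·0.9240 = 481.3116, Bank 2 lends 520.9·0.9240² ≈ 444.7319, and so on.
Summing a geometric series: total = 520.9·[0.9240·(1 − 0.9240^6) / (1 − 0.9240)] ≈ 2391.7014 billion.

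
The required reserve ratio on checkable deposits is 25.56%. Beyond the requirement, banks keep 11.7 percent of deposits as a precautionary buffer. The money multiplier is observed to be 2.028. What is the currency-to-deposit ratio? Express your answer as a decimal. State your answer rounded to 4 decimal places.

0.2377

Using m = 2.028. From m = (1 + c)/(c + rr + e), rearranging gives 1 + c = m·(c + rr + e), so c·(1 − m) = m·(rr + e) − 1.
Hence c = [m·(rr + e) − 1]/(1 − m) = [2.028 × (0.2556 + 0.117) − 1] / (1 − 2.028) ≈ 0.237711.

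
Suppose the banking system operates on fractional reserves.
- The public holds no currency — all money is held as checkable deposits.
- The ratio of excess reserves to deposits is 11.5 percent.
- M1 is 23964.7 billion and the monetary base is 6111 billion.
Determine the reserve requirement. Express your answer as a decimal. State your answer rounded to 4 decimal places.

0.1400

Using m = M/MB = 23964.7/6111 ≈ 3.921568. Since m = (1 + c)/(c + rr + e), the denominator satisfies c + rr + e = (1 + c)/m = (1 + 0) / 3.921568 ≈ 0.255000.
With c = 0 and e = 0.115, the reserve requirement is 0.255000 − 0 − 0.115 = 0.14.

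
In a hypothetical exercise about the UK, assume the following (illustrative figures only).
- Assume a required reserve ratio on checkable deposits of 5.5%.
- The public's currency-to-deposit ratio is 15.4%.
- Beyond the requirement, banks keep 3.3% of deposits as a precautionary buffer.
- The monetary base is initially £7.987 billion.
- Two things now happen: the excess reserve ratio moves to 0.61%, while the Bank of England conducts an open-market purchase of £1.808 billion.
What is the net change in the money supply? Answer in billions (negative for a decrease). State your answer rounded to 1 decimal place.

Before: m₁ = (1 + 0.154) / (0.055 + 0.033 + 0.154) ≈ 4.7686, MB₁ = 7.987, so M₁ = 4.7686 × 7.987 ≈ 38.0868 billion.
After: m₂ = (1 + 0.154) / (0.055 + 0.0061 + 0.154) ≈ 5.3649, MB₂ = 7.987 + 1.808 = 9.795, so M₂ = 5.3649 × 9.795 ≈ 52.5492 billion.
ΔM = M₂ − M₁ = 52.5492 − 38.0868 = 14.4624 billion.

£14.5 billion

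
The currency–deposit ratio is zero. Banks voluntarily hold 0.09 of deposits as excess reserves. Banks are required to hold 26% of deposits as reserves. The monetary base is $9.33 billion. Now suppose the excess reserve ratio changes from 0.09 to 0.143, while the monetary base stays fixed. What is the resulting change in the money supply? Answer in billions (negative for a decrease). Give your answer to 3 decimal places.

-3.506 billion

Initially m₁ = 1 / (0.26 + 0.09) ≈ 2.85714, so M₁ = 2.85714 × 9.33 ≈ 26.6571 billion.
After the change m₂ = 1 / (0.26 + 0.143) ≈ 2.48139, so M₂ = 2.48139 × 9.33 ≈ 23.1514 billion.
ΔM = M₂ − M₁ = 23.1514 − 26.6571 = -3.5057 billion.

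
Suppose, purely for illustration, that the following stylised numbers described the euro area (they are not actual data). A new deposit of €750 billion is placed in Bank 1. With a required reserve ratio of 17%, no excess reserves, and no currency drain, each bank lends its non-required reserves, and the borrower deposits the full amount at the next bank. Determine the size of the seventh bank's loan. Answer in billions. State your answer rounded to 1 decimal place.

€203.5 billion

Each bank lends a fraction (1 − rr) = 0.8300 of the deposit it receives, so Bank 7 receives 750·0.8300^6 and lends 750·0.8300^7 ≈ 203.5204 billion.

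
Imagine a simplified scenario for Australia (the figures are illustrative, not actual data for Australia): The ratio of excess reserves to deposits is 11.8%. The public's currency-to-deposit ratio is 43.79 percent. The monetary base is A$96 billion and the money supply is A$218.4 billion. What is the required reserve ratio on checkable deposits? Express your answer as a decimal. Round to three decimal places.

0.076

Using m = M/MB = 218.4/96 = 2.275000. Since m = (1 + c)/(c + rr + e), the denominator satisfies c + rr + e = (1 + c)/m = (1 + 0.4379) / 2.275000 ≈ 0.632044.
With c = 0.4379 and e = 0.118, the required reserve ratio on checkable deposits is 0.632044 − 0.4379 − 0.118 = 0.076144.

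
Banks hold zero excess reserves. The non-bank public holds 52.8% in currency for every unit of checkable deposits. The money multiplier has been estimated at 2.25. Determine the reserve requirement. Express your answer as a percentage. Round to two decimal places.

Using m = 2.25. Since m = (1 + c)/(c + rr + e), the denominator satisfies c + rr + e = (1 + c)/m = (1 + 0.528) / 2.25 ≈ 0.679111.
With c = 0.528 and e = 0, the reserve requirement is 0.679111 − 0.528 − 0 = 0.151111.

15.11%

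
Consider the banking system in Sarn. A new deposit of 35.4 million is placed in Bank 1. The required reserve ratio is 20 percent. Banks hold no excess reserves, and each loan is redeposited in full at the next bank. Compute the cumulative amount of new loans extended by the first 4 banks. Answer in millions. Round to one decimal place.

Bank i lends (1 − rr)^i of the original deposit: Bank 1 lends 35.4·0.8000 = 28.3200, Bank 2 lends 35.4·0.8000² = 22.6560, and so on.
Summing a geometric series: total = 35.4·[0.8000·(1 − 0.8000^4) / (1 − 0.8000)] ≈ 83.6006 million.

83.6 million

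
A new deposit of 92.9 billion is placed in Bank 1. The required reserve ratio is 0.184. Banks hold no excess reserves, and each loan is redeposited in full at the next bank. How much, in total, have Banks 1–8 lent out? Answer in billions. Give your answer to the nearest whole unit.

331 billion

Bank i lends (1 − rr)^i of the original deposit: Bank 1 lends 92.9·0.8160 = 75.8064, Bank 2 lends 92.9·0.8160² ≈ 61.8580, and so on.
Summing a geometric series: total = 92.9·[0.8160·(1 − 0.8160^8) / (1 − 0.8160)] ≈ 331.0054 billion.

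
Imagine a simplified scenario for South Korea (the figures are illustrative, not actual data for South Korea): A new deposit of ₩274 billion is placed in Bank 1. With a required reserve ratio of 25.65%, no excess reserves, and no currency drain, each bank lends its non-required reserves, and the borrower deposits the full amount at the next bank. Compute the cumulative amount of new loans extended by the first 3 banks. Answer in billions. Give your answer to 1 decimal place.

Bank i lends (1 − rr)^i of the original deposit: Bank 1 lends 274·0.7435 = 203.7190, Bank 2 lends 274·0.7435² ≈ 151.4651, and so on.
Summing a geometric series: total = 274·[0.7435·(1 − 0.7435^3) / (1 − 0.7435)] ≈ 467.7984 billion.

₩467.8 billion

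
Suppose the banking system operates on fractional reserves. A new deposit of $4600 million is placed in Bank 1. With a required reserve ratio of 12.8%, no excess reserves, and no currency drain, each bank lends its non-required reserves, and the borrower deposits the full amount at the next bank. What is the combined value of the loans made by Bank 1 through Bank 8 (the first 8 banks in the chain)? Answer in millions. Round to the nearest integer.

Bank i lends (1 − rr)^i of the original deposit: Bank 1 lends 4600·0.8720 = 4011.2000, Bank 2 lends 4600·0.8720² = 3497.7664, and so on.
Summing a geometric series: total = 4600·[0.8720·(1 − 0.8720^8) / (1 − 0.8720)] ≈ 20861.4822 million.

$20861 million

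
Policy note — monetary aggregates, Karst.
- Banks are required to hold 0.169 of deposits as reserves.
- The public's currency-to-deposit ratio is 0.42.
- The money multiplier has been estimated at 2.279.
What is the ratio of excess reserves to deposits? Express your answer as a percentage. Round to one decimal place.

Using m = 2.279. Since m = (1 + c)/(c + rr + e), the denominator satisfies c + rr + e = (1 + c)/m = (1 + 0.42) / 2.279 ≈ 0.623080.
With c = 0.42 and rr = 0.169, the ratio of excess reserves to deposits is 0.623080 − 0.42 − 0.169 = 0.03408.

3.4%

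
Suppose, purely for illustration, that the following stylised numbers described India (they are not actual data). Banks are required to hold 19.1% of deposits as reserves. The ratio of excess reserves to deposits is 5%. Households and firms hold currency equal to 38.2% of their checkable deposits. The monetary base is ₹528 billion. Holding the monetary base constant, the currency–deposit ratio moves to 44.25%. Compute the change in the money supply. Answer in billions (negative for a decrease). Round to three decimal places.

-56.938 billion

Initially m₁ = (1 + 0.382) / (0.191 + 0.05 + 0.382) ≈ 2.2182986, so M₁ = 2.2182986 × 528 ≈ 1171.2617 billion.
After the change m₂ = (1 + 0.4425) / (0.191 + 0.05 + 0.4425) ≈ 2.1104609, so M₂ = 2.1104609 × 528 ≈ 1114.3234 billion.
ΔM = M₂ − M₁ = 1114.3234 − 1171.2617 = -56.9383 billion.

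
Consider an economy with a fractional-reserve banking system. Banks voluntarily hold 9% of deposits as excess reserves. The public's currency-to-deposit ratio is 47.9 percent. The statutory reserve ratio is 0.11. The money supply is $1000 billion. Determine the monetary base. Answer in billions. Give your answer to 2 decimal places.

The money multiplier is m = (1 + c) / (rr + e + c) = (1 + 0.479) / (0.11 + 0.09 + 0.479) ≈ 2.178203.
MB = M / m = 1000 / 2.178203 ≈ 459.094 billion.

$459.09 billion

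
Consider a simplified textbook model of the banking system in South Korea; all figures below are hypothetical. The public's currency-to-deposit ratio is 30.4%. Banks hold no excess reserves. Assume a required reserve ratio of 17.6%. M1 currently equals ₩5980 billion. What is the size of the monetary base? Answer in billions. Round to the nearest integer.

The money multiplier is m = (1 + c) / (rr + c) = (1 + 0.304) / (0.176 + 0.304) ≈ 2.71667.
MB = M / m = 5980 / 2.71667 ≈ 2201.2243 billion.

₩2201 billion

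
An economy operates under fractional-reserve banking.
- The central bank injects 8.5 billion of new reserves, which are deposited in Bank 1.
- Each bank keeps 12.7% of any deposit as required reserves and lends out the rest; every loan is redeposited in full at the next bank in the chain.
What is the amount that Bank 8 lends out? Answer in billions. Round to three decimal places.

2.868 billion

Each bank lends a fraction (1 − rr) = 0.8730 of the deposit it receives, so Bank 8 receives 8.5·0.8730^7 and lends 8.5·0.8730^8 ≈ 2.8677 billion.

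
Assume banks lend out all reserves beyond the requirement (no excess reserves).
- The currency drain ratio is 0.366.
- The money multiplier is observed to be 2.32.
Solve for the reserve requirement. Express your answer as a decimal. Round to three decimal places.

0.223

Using m = 2.32. Since m = (1 + c)/(c + rr + e), the denominator satisfies c + rr + e = (1 + c)/m = (1 + 0.366) / 2.32 ≈ 0.588793.
With c = 0.366 and e = 0, the reserve requirement is 0.588793 − 0.366 − 0 = 0.222793.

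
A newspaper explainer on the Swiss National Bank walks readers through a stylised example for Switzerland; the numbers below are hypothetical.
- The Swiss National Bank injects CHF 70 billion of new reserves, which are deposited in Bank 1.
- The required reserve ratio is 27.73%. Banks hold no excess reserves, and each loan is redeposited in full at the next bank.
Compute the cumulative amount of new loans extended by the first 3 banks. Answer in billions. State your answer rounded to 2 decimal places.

Bank i lends (1 − rr)^i of the original deposit: Bank 1 lends 70·0.7227 = 50.5890, Bank 2 lends 70·0.7227² ≈ 36.5607, and so on.
Summing a geometric series: total = 70·[0.7227·(1 − 0.7227^3) / (1 − 0.7227)] ≈ 113.5721 billion.

CHF 113.57 billion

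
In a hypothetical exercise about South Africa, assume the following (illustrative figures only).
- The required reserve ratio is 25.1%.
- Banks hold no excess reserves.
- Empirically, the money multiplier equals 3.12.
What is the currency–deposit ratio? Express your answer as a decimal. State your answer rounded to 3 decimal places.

0.102

Using m = 3.12. From m = (1 + c)/(c + rr + e), rearranging gives 1 + c = m·(c + rr + e), so c·(1 − m) = m·(rr + e) − 1.
Hence c = [m·(rr + e) − 1]/(1 − m) = [3.12 × (0.251 + 0) − 1] / (1 − 3.12) ≈ 0.102302.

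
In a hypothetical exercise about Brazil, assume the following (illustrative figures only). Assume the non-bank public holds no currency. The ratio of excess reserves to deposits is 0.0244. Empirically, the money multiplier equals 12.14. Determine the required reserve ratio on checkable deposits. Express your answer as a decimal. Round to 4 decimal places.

Using m = 12.14. Since m = (1 + c)/(c + rr + e), the denominator satisfies c + rr + e = (1 + c)/m = (1 + 0) / 12.14 ≈ 0.082372.
With c = 0 and e = 0.0244, the required reserve ratio on checkable deposits is 0.082372 − 0 − 0.0244 = 0.057972.

0.0580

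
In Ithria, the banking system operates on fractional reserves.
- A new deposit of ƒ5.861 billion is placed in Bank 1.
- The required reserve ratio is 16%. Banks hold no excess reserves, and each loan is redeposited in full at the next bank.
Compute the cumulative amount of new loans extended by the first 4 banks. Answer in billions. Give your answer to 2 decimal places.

ƒ15.45 billion

Bank i lends (1 − rr)^i of the original deposit: Bank 1 lends 5.861·0.8400 ≈ 4.9232, Bank 2 lends 5.861·0.8400² ≈ 4.1355, and so on.
Summing a geometric series: total = 5.861·[0.8400·(1 − 0.8400^4) / (1 − 0.8400)] ≈ 15.4506 billion.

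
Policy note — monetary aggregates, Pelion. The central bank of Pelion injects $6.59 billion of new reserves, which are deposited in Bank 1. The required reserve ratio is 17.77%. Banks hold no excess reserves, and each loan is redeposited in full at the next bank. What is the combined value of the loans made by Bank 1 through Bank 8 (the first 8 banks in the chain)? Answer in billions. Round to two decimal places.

$24.12 billion

Bank i lends (1 − rr)^i of the original deposit: Bank 1 lends 6.59·0.8223 ≈ 5.4190, Bank 2 lends 6.59·0.8223² ≈ 4.4560, and so on.
Summing a geometric series: total = 6.59·[0.8223·(1 − 0.8223^8) / (1 − 0.8223)] ≈ 24.1201 billion.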